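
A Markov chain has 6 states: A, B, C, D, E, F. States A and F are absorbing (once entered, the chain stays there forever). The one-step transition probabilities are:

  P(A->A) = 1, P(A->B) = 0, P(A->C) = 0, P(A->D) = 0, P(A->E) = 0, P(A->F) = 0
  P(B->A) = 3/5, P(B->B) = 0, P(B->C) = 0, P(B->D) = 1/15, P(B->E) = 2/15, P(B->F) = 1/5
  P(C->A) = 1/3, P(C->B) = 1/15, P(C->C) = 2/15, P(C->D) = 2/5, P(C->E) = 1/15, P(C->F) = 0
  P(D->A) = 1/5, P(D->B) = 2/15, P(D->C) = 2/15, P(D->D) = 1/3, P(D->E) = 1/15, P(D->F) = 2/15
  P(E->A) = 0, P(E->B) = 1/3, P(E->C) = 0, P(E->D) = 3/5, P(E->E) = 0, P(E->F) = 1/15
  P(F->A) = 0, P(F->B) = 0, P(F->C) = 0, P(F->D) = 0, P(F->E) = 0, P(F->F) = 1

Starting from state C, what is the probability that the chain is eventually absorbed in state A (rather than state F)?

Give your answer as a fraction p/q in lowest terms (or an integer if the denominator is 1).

Let a_i = P(absorbed in A | start in state i).
Boundary conditions: a_A = 1, a_F = 0.
For each transient state i, a_i = sum_j P(i->j) * a_j:
  a_B = 3/5*a_A + 0*a_B + 0*a_C + 1/15*a_D + 2/15*a_E + 1/5*a_F
  a_C = 1/3*a_A + 1/15*a_B + 2/15*a_C + 2/5*a_D + 1/15*a_E + 0*a_F
  a_D = 1/5*a_A + 2/15*a_B + 2/15*a_C + 1/3*a_D + 1/15*a_E + 2/15*a_F
  a_E = 0*a_A + 1/3*a_B + 0*a_C + 3/5*a_D + 0*a_E + 1/15*a_F

Substituting a_A = 1 and a_F = 0, rearrange to (I - Q) a = r where r[i] = P(i -> A):
  [1, 0, -1/15, -2/15] . (a_B, a_C, a_D, a_E) = 3/5
  [-1/15, 13/15, -2/5, -1/15] . (a_B, a_C, a_D, a_E) = 1/3
  [-2/15, -2/15, 2/3, -1/15] . (a_B, a_C, a_D, a_E) = 1/5
  [-1/3, 0, -3/5, 1] . (a_B, a_C, a_D, a_E) = 0

Solving yields:
  a_B = 8166/11173
  a_C = 8940/11173
  a_D = 7495/11173
  a_E = 7219/11173

Starting state is C, so the absorption probability is a_C = 8940/11173.

Answer: 8940/11173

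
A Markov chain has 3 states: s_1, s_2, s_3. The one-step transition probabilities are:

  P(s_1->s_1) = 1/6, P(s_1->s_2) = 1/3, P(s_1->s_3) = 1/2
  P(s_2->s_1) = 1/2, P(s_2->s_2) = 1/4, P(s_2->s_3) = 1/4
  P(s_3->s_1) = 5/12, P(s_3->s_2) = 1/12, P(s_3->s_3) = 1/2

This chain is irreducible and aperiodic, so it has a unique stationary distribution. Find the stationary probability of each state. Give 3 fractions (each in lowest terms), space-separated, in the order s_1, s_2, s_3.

The stationary distribution satisfies pi = pi * P, i.e.:
  pi_s_1 = 1/6*pi_s_1 + 1/2*pi_s_2 + 5/12*pi_s_3
  pi_s_2 = 1/3*pi_s_1 + 1/4*pi_s_2 + 1/12*pi_s_3
  pi_s_3 = 1/2*pi_s_1 + 1/4*pi_s_2 + 1/2*pi_s_3
with normalization: pi_s_1 + pi_s_2 + pi_s_3 = 1.

Using the first 2 balance equations plus normalization, the linear system A*pi = b is:
  [-5/6, 1/2, 5/12] . pi = 0
  [1/3, -3/4, 1/12] . pi = 0
  [1, 1, 1] . pi = 1

Solving yields:
  pi_s_1 = 17/49
  pi_s_2 = 10/49
  pi_s_3 = 22/49

Verification (pi * P):
  17/49*1/6 + 10/49*1/2 + 22/49*5/12 = 17/49 = pi_s_1  (ok)
  17/49*1/3 + 10/49*1/4 + 22/49*1/12 = 10/49 = pi_s_2  (ok)
  17/49*1/2 + 10/49*1/4 + 22/49*1/2 = 22/49 = pi_s_3  (ok)

Answer: 17/49 10/49 22/49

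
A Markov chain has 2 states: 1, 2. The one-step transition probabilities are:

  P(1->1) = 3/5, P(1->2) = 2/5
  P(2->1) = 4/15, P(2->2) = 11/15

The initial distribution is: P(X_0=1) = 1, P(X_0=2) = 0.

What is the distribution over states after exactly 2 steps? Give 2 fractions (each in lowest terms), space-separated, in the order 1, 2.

Propagating the distribution step by step (d_{t+1} = d_t * P):
d_0 = (1=1, 2=0)
  d_1[1] = 1*3/5 + 0*4/15 = 3/5
  d_1[2] = 1*2/5 + 0*11/15 = 2/5
d_1 = (1=3/5, 2=2/5)
  d_2[1] = 3/5*3/5 + 2/5*4/15 = 7/15
  d_2[2] = 3/5*2/5 + 2/5*11/15 = 8/15
d_2 = (1=7/15, 2=8/15)

Answer: 7/15 8/15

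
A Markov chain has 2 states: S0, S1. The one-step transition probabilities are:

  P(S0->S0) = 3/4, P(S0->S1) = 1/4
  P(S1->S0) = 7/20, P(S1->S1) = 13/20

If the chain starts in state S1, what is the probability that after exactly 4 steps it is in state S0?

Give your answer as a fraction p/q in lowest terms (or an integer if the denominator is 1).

Computing P^4 by repeated multiplication:
P^1 =
  S0: [3/4, 1/4]
  S1: [7/20, 13/20]
P^2 =
  S0: [13/20, 7/20]
  S1: [49/100, 51/100]
P^3 =
  S0: [61/100, 39/100]
  S1: [273/500, 227/500]
P^4 =
  S0: [297/500, 203/500]
  S1: [1421/2500, 1079/2500]

(P^4)[S1 -> S0] = 1421/2500

Answer: 1421/2500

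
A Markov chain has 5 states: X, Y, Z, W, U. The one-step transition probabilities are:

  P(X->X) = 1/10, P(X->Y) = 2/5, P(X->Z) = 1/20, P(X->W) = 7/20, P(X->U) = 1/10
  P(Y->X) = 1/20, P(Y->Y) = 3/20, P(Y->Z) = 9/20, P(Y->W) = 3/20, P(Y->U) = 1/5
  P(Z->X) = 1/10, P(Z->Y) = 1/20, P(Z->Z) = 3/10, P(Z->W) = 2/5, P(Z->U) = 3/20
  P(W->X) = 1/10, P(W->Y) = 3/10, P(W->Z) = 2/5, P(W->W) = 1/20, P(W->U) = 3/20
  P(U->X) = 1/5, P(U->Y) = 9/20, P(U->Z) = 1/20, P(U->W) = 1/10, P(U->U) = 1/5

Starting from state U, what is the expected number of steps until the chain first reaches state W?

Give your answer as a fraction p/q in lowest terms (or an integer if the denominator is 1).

Answer: 66180/13837

Derivation:
Let h_i = expected steps to first reach W from state i.
Boundary: h_W = 0.
First-step equations for the other states:
  h_X = 1 + 1/10*h_X + 2/5*h_Y + 1/20*h_Z + 7/20*h_W + 1/10*h_U
  h_Y = 1 + 1/20*h_X + 3/20*h_Y + 9/20*h_Z + 3/20*h_W + 1/5*h_U
  h_Z = 1 + 1/10*h_X + 1/20*h_Y + 3/10*h_Z + 2/5*h_W + 3/20*h_U
  h_U = 1 + 1/5*h_X + 9/20*h_Y + 1/20*h_Z + 1/10*h_W + 1/5*h_U

Substituting h_W = 0 and rearranging gives the linear system (I - Q) h = 1:
  [9/10, -2/5, -1/20, -1/10] . (h_X, h_Y, h_Z, h_U) = 1
  [-1/20, 17/20, -9/20, -1/5] . (h_X, h_Y, h_Z, h_U) = 1
  [-1/10, -1/20, 7/10, -3/20] . (h_X, h_Y, h_Z, h_U) = 1
  [-1/5, -9/20, -1/20, 4/5] . (h_X, h_Y, h_Z, h_U) = 1

Solving yields:
  h_X = 154400/41511
  h_Y = 176920/41511
  h_Z = 136540/41511
  h_U = 66180/13837

Starting state is U, so the expected hitting time is h_U = 66180/13837.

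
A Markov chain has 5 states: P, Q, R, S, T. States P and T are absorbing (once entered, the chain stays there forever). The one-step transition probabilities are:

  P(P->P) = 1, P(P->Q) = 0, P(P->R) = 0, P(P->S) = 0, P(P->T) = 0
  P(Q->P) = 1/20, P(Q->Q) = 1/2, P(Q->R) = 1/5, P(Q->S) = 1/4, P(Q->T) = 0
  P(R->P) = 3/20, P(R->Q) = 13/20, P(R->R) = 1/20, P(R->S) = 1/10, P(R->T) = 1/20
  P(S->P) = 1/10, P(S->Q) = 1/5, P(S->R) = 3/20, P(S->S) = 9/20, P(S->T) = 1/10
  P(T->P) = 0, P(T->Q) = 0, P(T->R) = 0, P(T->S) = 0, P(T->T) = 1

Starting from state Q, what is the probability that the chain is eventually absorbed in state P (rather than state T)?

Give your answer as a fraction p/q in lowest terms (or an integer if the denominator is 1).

Answer: 586/851

Derivation:
Let a_i = P(absorbed in P | start in state i).
Boundary conditions: a_P = 1, a_T = 0.
For each transient state i, a_i = sum_j P(i->j) * a_j:
  a_Q = 1/20*a_P + 1/2*a_Q + 1/5*a_R + 1/4*a_S + 0*a_T
  a_R = 3/20*a_P + 13/20*a_Q + 1/20*a_R + 1/10*a_S + 1/20*a_T
  a_S = 1/10*a_P + 1/5*a_Q + 3/20*a_R + 9/20*a_S + 1/10*a_T

Substituting a_P = 1 and a_T = 0, rearrange to (I - Q) a = r where r[i] = P(i -> P):
  [1/2, -1/5, -1/4] . (a_Q, a_R, a_S) = 1/20
  [-13/20, 19/20, -1/10] . (a_Q, a_R, a_S) = 3/20
  [-1/5, -3/20, 11/20] . (a_Q, a_R, a_S) = 1/10

Solving yields:
  a_Q = 586/851
  a_R = 591/851
  a_S = 23/37

Starting state is Q, so the absorption probability is a_Q = 586/851.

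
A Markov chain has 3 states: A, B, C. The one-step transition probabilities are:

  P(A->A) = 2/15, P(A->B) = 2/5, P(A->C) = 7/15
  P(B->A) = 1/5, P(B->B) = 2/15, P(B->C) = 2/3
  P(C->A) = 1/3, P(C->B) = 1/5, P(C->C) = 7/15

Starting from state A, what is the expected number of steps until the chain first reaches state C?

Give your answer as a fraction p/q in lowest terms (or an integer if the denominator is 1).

Let h_i = expected steps to first reach C from state i.
Boundary: h_C = 0.
First-step equations for the other states:
  h_A = 1 + 2/15*h_A + 2/5*h_B + 7/15*h_C
  h_B = 1 + 1/5*h_A + 2/15*h_B + 2/3*h_C

Substituting h_C = 0 and rearranging gives the linear system (I - Q) h = 1:
  [13/15, -2/5] . (h_A, h_B) = 1
  [-1/5, 13/15] . (h_A, h_B) = 1

Solving yields:
  h_A = 285/151
  h_B = 240/151

Starting state is A, so the expected hitting time is h_A = 285/151.

Answer: 285/151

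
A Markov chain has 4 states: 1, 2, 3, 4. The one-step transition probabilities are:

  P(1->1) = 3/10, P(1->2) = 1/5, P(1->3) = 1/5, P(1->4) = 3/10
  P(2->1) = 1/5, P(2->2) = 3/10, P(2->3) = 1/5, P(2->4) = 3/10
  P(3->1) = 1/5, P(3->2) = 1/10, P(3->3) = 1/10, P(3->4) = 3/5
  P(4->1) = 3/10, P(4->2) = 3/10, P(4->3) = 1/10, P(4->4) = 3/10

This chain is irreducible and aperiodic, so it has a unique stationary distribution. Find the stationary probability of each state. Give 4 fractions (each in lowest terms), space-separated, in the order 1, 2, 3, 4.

The stationary distribution satisfies pi = pi * P, i.e.:
  pi_1 = 3/10*pi_1 + 1/5*pi_2 + 1/5*pi_3 + 3/10*pi_4
  pi_2 = 1/5*pi_1 + 3/10*pi_2 + 1/10*pi_3 + 3/10*pi_4
  pi_3 = 1/5*pi_1 + 1/5*pi_2 + 1/10*pi_3 + 1/10*pi_4
  pi_4 = 3/10*pi_1 + 3/10*pi_2 + 3/5*pi_3 + 3/10*pi_4
with normalization: pi_1 + pi_2 + pi_3 + pi_4 = 1.

Using the first 3 balance equations plus normalization, the linear system A*pi = b is:
  [-7/10, 1/5, 1/5, 3/10] . pi = 0
  [1/5, -7/10, 1/10, 3/10] . pi = 0
  [1/5, 1/5, -9/10, 1/10] . pi = 0
  [1, 1, 1, 1] . pi = 1

Solving yields:
  pi_1 = 265/1017
  pi_2 = 248/1017
  pi_3 = 17/113
  pi_4 = 39/113

Verification (pi * P):
  265/1017*3/10 + 248/1017*1/5 + 17/113*1/5 + 39/113*3/10 = 265/1017 = pi_1  (ok)
  265/1017*1/5 + 248/1017*3/10 + 17/113*1/10 + 39/113*3/10 = 248/1017 = pi_2  (ok)
  265/1017*1/5 + 248/1017*1/5 + 17/113*1/10 + 39/113*1/10 = 17/113 = pi_3  (ok)
  265/1017*3/10 + 248/1017*3/10 + 17/113*3/5 + 39/113*3/10 = 39/113 = pi_4  (ok)

Answer: 265/1017 248/1017 17/113 39/113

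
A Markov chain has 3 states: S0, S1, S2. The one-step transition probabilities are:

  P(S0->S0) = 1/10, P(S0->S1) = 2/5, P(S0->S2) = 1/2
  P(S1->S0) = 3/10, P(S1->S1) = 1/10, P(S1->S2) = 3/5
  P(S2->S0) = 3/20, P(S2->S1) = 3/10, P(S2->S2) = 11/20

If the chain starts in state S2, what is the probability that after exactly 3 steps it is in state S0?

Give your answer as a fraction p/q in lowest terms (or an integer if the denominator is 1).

Answer: 1431/8000

Derivation:
Computing P^3 by repeated multiplication:
P^1 =
  S0: [1/10, 2/5, 1/2]
  S1: [3/10, 1/10, 3/5]
  S2: [3/20, 3/10, 11/20]
P^2 =
  S0: [41/200, 23/100, 113/200]
  S1: [3/20, 31/100, 27/50]
  S2: [3/16, 51/200, 223/400]
P^3 =
  S0: [697/4000, 549/2000, 441/800]
  S1: [189/1000, 253/1000, 279/500]
  S2: [1431/8000, 1071/4000, 4427/8000]

(P^3)[S2 -> S0] = 1431/8000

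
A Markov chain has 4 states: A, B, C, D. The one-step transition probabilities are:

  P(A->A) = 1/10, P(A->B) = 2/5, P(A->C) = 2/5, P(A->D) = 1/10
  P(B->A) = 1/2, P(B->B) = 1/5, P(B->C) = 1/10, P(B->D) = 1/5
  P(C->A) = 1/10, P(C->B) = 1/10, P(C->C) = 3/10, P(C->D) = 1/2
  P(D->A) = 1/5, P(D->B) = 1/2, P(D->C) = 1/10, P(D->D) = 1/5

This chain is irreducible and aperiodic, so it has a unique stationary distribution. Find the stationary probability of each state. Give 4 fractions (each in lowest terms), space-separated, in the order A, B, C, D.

The stationary distribution satisfies pi = pi * P, i.e.:
  pi_A = 1/10*pi_A + 1/2*pi_B + 1/10*pi_C + 1/5*pi_D
  pi_B = 2/5*pi_A + 1/5*pi_B + 1/10*pi_C + 1/2*pi_D
  pi_C = 2/5*pi_A + 1/10*pi_B + 3/10*pi_C + 1/10*pi_D
  pi_D = 1/10*pi_A + 1/5*pi_B + 1/2*pi_C + 1/5*pi_D
with normalization: pi_A + pi_B + pi_C + pi_D = 1.

Using the first 3 balance equations plus normalization, the linear system A*pi = b is:
  [-9/10, 1/2, 1/10, 1/5] . pi = 0
  [2/5, -4/5, 1/10, 1/2] . pi = 0
  [2/5, 1/10, -7/10, 1/10] . pi = 0
  [1, 1, 1, 1] . pi = 1

Solving yields:
  pi_A = 303/1243
  pi_B = 372/1243
  pi_C = 269/1243
  pi_D = 299/1243

Verification (pi * P):
  303/1243*1/10 + 372/1243*1/2 + 269/1243*1/10 + 299/1243*1/5 = 303/1243 = pi_A  (ok)
  303/1243*2/5 + 372/1243*1/5 + 269/1243*1/10 + 299/1243*1/2 = 372/1243 = pi_B  (ok)
  303/1243*2/5 + 372/1243*1/10 + 269/1243*3/10 + 299/1243*1/10 = 269/1243 = pi_C  (ok)
  303/1243*1/10 + 372/1243*1/5 + 269/1243*1/2 + 299/1243*1/5 = 299/1243 = pi_D  (ok)

Answer: 303/1243 372/1243 269/1243 299/1243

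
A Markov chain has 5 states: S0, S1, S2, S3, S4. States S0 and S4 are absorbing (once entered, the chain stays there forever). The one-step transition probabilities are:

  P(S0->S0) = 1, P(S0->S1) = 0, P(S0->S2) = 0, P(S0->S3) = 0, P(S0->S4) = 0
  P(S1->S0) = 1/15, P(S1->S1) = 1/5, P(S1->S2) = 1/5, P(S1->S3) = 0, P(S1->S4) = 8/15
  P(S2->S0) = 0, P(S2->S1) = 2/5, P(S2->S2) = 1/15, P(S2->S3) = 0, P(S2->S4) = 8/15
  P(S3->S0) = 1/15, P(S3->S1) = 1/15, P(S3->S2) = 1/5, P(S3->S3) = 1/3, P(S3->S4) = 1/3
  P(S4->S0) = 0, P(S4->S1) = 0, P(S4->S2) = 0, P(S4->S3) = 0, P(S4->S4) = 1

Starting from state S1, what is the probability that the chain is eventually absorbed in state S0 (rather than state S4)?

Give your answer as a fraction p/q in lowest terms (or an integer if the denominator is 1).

Answer: 7/75

Derivation:
Let a_i = P(absorbed in S0 | start in state i).
Boundary conditions: a_S0 = 1, a_S4 = 0.
For each transient state i, a_i = sum_j P(i->j) * a_j:
  a_S1 = 1/15*a_S0 + 1/5*a_S1 + 1/5*a_S2 + 0*a_S3 + 8/15*a_S4
  a_S2 = 0*a_S0 + 2/5*a_S1 + 1/15*a_S2 + 0*a_S3 + 8/15*a_S4
  a_S3 = 1/15*a_S0 + 1/15*a_S1 + 1/5*a_S2 + 1/3*a_S3 + 1/3*a_S4

Substituting a_S0 = 1 and a_S4 = 0, rearrange to (I - Q) a = r where r[i] = P(i -> S0):
  [4/5, -1/5, 0] . (a_S1, a_S2, a_S3) = 1/15
  [-2/5, 14/15, 0] . (a_S1, a_S2, a_S3) = 0
  [-1/15, -1/5, 2/3] . (a_S1, a_S2, a_S3) = 1/15

Solving yields:
  a_S1 = 7/75
  a_S2 = 1/25
  a_S3 = 91/750

Starting state is S1, so the absorption probability is a_S1 = 7/75.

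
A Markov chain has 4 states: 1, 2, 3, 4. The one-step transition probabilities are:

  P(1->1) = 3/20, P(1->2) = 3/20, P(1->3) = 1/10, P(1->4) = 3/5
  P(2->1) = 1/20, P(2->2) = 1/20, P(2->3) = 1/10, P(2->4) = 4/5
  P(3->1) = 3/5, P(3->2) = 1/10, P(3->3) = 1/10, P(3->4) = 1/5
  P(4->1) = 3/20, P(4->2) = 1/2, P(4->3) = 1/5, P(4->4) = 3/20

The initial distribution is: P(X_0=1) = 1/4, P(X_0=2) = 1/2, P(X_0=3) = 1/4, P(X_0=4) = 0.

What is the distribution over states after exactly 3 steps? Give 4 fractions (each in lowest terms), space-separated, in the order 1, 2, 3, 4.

Propagating the distribution step by step (d_{t+1} = d_t * P):
d_0 = (1=1/4, 2=1/2, 3=1/4, 4=0)
  d_1[1] = 1/4*3/20 + 1/2*1/20 + 1/4*3/5 + 0*3/20 = 17/80
  d_1[2] = 1/4*3/20 + 1/2*1/20 + 1/4*1/10 + 0*1/2 = 7/80
  d_1[3] = 1/4*1/10 + 1/2*1/10 + 1/4*1/10 + 0*1/5 = 1/10
  d_1[4] = 1/4*3/5 + 1/2*4/5 + 1/4*1/5 + 0*3/20 = 3/5
d_1 = (1=17/80, 2=7/80, 3=1/10, 4=3/5)
  d_2[1] = 17/80*3/20 + 7/80*1/20 + 1/10*3/5 + 3/5*3/20 = 149/800
  d_2[2] = 17/80*3/20 + 7/80*1/20 + 1/10*1/10 + 3/5*1/2 = 277/800
  d_2[3] = 17/80*1/10 + 7/80*1/10 + 1/10*1/10 + 3/5*1/5 = 4/25
  d_2[4] = 17/80*3/5 + 7/80*4/5 + 1/10*1/5 + 3/5*3/20 = 123/400
d_2 = (1=149/800, 2=277/800, 3=4/25, 4=123/400)
  d_3[1] = 149/800*3/20 + 277/800*1/20 + 4/25*3/5 + 123/400*3/20 = 1499/8000
  d_3[2] = 149/800*3/20 + 277/800*1/20 + 4/25*1/10 + 123/400*1/2 = 43/200
  d_3[3] = 149/800*1/10 + 277/800*1/10 + 4/25*1/10 + 123/400*1/5 = 523/4000
  d_3[4] = 149/800*3/5 + 277/800*4/5 + 4/25*1/5 + 123/400*3/20 = 747/1600
d_3 = (1=1499/8000, 2=43/200, 3=523/4000, 4=747/1600)

Answer: 1499/8000 43/200 523/4000 747/1600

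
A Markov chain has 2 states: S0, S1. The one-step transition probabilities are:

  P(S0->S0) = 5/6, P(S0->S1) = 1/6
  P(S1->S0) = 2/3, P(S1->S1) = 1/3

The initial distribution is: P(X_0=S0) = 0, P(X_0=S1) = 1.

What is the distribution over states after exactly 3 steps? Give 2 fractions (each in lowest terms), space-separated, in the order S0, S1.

Propagating the distribution step by step (d_{t+1} = d_t * P):
d_0 = (S0=0, S1=1)
  d_1[S0] = 0*5/6 + 1*2/3 = 2/3
  d_1[S1] = 0*1/6 + 1*1/3 = 1/3
d_1 = (S0=2/3, S1=1/3)
  d_2[S0] = 2/3*5/6 + 1/3*2/3 = 7/9
  d_2[S1] = 2/3*1/6 + 1/3*1/3 = 2/9
d_2 = (S0=7/9, S1=2/9)
  d_3[S0] = 7/9*5/6 + 2/9*2/3 = 43/54
  d_3[S1] = 7/9*1/6 + 2/9*1/3 = 11/54
d_3 = (S0=43/54, S1=11/54)

Answer: 43/54 11/54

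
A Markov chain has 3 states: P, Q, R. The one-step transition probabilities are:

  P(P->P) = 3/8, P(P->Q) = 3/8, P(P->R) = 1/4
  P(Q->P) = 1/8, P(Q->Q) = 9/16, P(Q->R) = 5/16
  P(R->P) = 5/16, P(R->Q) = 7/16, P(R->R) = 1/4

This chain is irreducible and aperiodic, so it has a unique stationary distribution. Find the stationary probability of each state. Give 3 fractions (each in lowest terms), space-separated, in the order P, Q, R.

Answer: 49/207 100/207 58/207

Derivation:
The stationary distribution satisfies pi = pi * P, i.e.:
  pi_P = 3/8*pi_P + 1/8*pi_Q + 5/16*pi_R
  pi_Q = 3/8*pi_P + 9/16*pi_Q + 7/16*pi_R
  pi_R = 1/4*pi_P + 5/16*pi_Q + 1/4*pi_R
with normalization: pi_P + pi_Q + pi_R = 1.

Using the first 2 balance equations plus normalization, the linear system A*pi = b is:
  [-5/8, 1/8, 5/16] . pi = 0
  [3/8, -7/16, 7/16] . pi = 0
  [1, 1, 1] . pi = 1

Solving yields:
  pi_P = 49/207
  pi_Q = 100/207
  pi_R = 58/207

Verification (pi * P):
  49/207*3/8 + 100/207*1/8 + 58/207*5/16 = 49/207 = pi_P  (ok)
  49/207*3/8 + 100/207*9/16 + 58/207*7/16 = 100/207 = pi_Q  (ok)
  49/207*1/4 + 100/207*5/16 + 58/207*1/4 = 58/207 = pi_R  (ok)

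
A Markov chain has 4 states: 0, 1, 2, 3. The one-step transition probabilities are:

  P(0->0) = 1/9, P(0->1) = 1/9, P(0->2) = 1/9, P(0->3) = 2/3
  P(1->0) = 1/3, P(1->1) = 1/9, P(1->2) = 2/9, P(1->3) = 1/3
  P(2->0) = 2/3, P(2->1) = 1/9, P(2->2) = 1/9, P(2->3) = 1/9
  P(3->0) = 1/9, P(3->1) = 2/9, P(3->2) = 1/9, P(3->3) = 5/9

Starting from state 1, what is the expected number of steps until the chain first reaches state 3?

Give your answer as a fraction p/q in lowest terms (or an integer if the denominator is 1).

Answer: 1017/409

Derivation:
Let h_i = expected steps to first reach 3 from state i.
Boundary: h_3 = 0.
First-step equations for the other states:
  h_0 = 1 + 1/9*h_0 + 1/9*h_1 + 1/9*h_2 + 2/3*h_3
  h_1 = 1 + 1/3*h_0 + 1/9*h_1 + 2/9*h_2 + 1/3*h_3
  h_2 = 1 + 2/3*h_0 + 1/9*h_1 + 1/9*h_2 + 1/9*h_3

Substituting h_3 = 0 and rearranging gives the linear system (I - Q) h = 1:
  [8/9, -1/9, -1/9] . (h_0, h_1, h_2) = 1
  [-1/3, 8/9, -2/9] . (h_0, h_1, h_2) = 1
  [-2/3, -1/9, 8/9] . (h_0, h_1, h_2) = 1

Solving yields:
  h_0 = 729/409
  h_1 = 1017/409
  h_2 = 1134/409

Starting state is 1, so the expected hitting time is h_1 = 1017/409.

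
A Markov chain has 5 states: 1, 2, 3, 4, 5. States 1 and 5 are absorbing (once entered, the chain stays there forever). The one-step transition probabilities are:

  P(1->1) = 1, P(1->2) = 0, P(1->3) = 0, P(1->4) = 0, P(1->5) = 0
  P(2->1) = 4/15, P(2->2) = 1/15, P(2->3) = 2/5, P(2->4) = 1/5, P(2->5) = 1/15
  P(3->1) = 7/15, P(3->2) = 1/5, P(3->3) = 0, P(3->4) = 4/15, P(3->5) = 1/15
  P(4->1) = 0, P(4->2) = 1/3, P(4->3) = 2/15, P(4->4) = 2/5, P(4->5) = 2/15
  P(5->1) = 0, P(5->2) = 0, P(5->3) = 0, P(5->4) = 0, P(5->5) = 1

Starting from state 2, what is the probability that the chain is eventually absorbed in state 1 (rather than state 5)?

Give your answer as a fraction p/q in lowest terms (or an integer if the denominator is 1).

Let a_i = P(absorbed in 1 | start in state i).
Boundary conditions: a_1 = 1, a_5 = 0.
For each transient state i, a_i = sum_j P(i->j) * a_j:
  a_2 = 4/15*a_1 + 1/15*a_2 + 2/5*a_3 + 1/5*a_4 + 1/15*a_5
  a_3 = 7/15*a_1 + 1/5*a_2 + 0*a_3 + 4/15*a_4 + 1/15*a_5
  a_4 = 0*a_1 + 1/3*a_2 + 2/15*a_3 + 2/5*a_4 + 2/15*a_5

Substituting a_1 = 1 and a_5 = 0, rearrange to (I - Q) a = r where r[i] = P(i -> 1):
  [14/15, -2/5, -1/5] . (a_2, a_3, a_4) = 4/15
  [-1/5, 1, -4/15] . (a_2, a_3, a_4) = 7/15
  [-1/3, -2/15, 3/5] . (a_2, a_3, a_4) = 0

Solving yields:
  a_2 = 928/1253
  a_3 = 965/1253
  a_4 = 730/1253

Starting state is 2, so the absorption probability is a_2 = 928/1253.

Answer: 928/1253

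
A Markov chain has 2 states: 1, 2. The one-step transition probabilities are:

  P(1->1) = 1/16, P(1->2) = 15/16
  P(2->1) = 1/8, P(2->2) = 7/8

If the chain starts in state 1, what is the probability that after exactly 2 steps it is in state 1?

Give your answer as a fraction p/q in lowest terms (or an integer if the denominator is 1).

Computing P^2 by repeated multiplication:
P^1 =
  1: [1/16, 15/16]
  2: [1/8, 7/8]
P^2 =
  1: [31/256, 225/256]
  2: [15/128, 113/128]

(P^2)[1 -> 1] = 31/256

Answer: 31/256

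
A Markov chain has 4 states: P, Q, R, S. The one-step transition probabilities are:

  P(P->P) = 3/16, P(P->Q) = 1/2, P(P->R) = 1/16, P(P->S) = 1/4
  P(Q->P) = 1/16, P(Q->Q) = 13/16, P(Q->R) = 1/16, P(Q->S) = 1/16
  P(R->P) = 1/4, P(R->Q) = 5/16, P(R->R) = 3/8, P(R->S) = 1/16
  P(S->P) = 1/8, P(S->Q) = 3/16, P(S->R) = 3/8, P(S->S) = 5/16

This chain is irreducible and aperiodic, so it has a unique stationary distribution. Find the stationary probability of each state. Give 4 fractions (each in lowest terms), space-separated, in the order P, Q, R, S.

Answer: 97/885 113/177 25/177 98/885

Derivation:
The stationary distribution satisfies pi = pi * P, i.e.:
  pi_P = 3/16*pi_P + 1/16*pi_Q + 1/4*pi_R + 1/8*pi_S
  pi_Q = 1/2*pi_P + 13/16*pi_Q + 5/16*pi_R + 3/16*pi_S
  pi_R = 1/16*pi_P + 1/16*pi_Q + 3/8*pi_R + 3/8*pi_S
  pi_S = 1/4*pi_P + 1/16*pi_Q + 1/16*pi_R + 5/16*pi_S
with normalization: pi_P + pi_Q + pi_R + pi_S = 1.

Using the first 3 balance equations plus normalization, the linear system A*pi = b is:
  [-13/16, 1/16, 1/4, 1/8] . pi = 0
  [1/2, -3/16, 5/16, 3/16] . pi = 0
  [1/16, 1/16, -5/8, 3/8] . pi = 0
  [1, 1, 1, 1] . pi = 1

Solving yields:
  pi_P = 97/885
  pi_Q = 113/177
  pi_R = 25/177
  pi_S = 98/885

Verification (pi * P):
  97/885*3/16 + 113/177*1/16 + 25/177*1/4 + 98/885*1/8 = 97/885 = pi_P  (ok)
  97/885*1/2 + 113/177*13/16 + 25/177*5/16 + 98/885*3/16 = 113/177 = pi_Q  (ok)
  97/885*1/16 + 113/177*1/16 + 25/177*3/8 + 98/885*3/8 = 25/177 = pi_R  (ok)
  97/885*1/4 + 113/177*1/16 + 25/177*1/16 + 98/885*5/16 = 98/885 = pi_S  (ok)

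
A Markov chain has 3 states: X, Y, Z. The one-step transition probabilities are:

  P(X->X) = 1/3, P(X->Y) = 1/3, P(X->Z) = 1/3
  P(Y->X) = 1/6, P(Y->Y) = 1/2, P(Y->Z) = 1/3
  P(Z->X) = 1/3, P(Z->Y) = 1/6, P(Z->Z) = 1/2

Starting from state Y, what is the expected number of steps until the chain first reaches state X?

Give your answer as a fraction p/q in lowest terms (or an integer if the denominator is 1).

Let h_i = expected steps to first reach X from state i.
Boundary: h_X = 0.
First-step equations for the other states:
  h_Y = 1 + 1/6*h_X + 1/2*h_Y + 1/3*h_Z
  h_Z = 1 + 1/3*h_X + 1/6*h_Y + 1/2*h_Z

Substituting h_X = 0 and rearranging gives the linear system (I - Q) h = 1:
  [1/2, -1/3] . (h_Y, h_Z) = 1
  [-1/6, 1/2] . (h_Y, h_Z) = 1

Solving yields:
  h_Y = 30/7
  h_Z = 24/7

Starting state is Y, so the expected hitting time is h_Y = 30/7.

Answer: 30/7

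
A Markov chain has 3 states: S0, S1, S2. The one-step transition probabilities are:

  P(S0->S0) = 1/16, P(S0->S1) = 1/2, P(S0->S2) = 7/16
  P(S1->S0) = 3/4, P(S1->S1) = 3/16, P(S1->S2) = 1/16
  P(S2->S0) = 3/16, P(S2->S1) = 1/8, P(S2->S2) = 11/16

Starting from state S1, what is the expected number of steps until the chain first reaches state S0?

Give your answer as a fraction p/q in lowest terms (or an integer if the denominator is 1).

Let h_i = expected steps to first reach S0 from state i.
Boundary: h_S0 = 0.
First-step equations for the other states:
  h_S1 = 1 + 3/4*h_S0 + 3/16*h_S1 + 1/16*h_S2
  h_S2 = 1 + 3/16*h_S0 + 1/8*h_S1 + 11/16*h_S2

Substituting h_S0 = 0 and rearranging gives the linear system (I - Q) h = 1:
  [13/16, -1/16] . (h_S1, h_S2) = 1
  [-1/8, 5/16] . (h_S1, h_S2) = 1

Solving yields:
  h_S1 = 32/21
  h_S2 = 80/21

Starting state is S1, so the expected hitting time is h_S1 = 32/21.

Answer: 32/21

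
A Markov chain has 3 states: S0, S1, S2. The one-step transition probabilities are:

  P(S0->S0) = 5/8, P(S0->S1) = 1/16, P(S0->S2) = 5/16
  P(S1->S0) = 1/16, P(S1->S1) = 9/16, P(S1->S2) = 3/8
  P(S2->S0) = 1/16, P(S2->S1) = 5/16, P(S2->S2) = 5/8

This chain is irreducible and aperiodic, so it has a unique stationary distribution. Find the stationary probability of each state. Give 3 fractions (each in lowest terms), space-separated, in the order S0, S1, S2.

The stationary distribution satisfies pi = pi * P, i.e.:
  pi_S0 = 5/8*pi_S0 + 1/16*pi_S1 + 1/16*pi_S2
  pi_S1 = 1/16*pi_S0 + 9/16*pi_S1 + 5/16*pi_S2
  pi_S2 = 5/16*pi_S0 + 3/8*pi_S1 + 5/8*pi_S2
with normalization: pi_S0 + pi_S1 + pi_S2 = 1.

Using the first 2 balance equations plus normalization, the linear system A*pi = b is:
  [-3/8, 1/16, 1/16] . pi = 0
  [1/16, -7/16, 5/16] . pi = 0
  [1, 1, 1] . pi = 1

Solving yields:
  pi_S0 = 1/7
  pi_S1 = 31/84
  pi_S2 = 41/84

Verification (pi * P):
  1/7*5/8 + 31/84*1/16 + 41/84*1/16 = 1/7 = pi_S0  (ok)
  1/7*1/16 + 31/84*9/16 + 41/84*5/16 = 31/84 = pi_S1  (ok)
  1/7*5/16 + 31/84*3/8 + 41/84*5/8 = 41/84 = pi_S2  (ok)

Answer: 1/7 31/84 41/84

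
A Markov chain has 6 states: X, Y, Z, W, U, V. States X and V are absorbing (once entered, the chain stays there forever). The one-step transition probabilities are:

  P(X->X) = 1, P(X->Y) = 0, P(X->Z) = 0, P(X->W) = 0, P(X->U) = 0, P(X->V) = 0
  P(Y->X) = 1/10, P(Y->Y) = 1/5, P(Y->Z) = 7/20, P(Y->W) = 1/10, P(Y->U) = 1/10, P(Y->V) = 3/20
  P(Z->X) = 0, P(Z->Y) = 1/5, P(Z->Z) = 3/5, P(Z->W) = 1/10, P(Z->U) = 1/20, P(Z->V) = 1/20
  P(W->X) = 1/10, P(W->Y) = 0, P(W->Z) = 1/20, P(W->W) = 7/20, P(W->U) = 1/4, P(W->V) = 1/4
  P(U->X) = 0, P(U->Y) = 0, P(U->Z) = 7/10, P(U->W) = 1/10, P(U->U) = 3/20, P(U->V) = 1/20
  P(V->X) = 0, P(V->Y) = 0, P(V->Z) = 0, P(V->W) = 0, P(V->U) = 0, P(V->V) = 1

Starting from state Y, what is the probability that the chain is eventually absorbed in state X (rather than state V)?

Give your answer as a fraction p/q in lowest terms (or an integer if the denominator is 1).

Answer: 957/3301

Derivation:
Let a_i = P(absorbed in X | start in state i).
Boundary conditions: a_X = 1, a_V = 0.
For each transient state i, a_i = sum_j P(i->j) * a_j:
  a_Y = 1/10*a_X + 1/5*a_Y + 7/20*a_Z + 1/10*a_W + 1/10*a_U + 3/20*a_V
  a_Z = 0*a_X + 1/5*a_Y + 3/5*a_Z + 1/10*a_W + 1/20*a_U + 1/20*a_V
  a_W = 1/10*a_X + 0*a_Y + 1/20*a_Z + 7/20*a_W + 1/4*a_U + 1/4*a_V
  a_U = 0*a_X + 0*a_Y + 7/10*a_Z + 1/10*a_W + 3/20*a_U + 1/20*a_V

Substituting a_X = 1 and a_V = 0, rearrange to (I - Q) a = r where r[i] = P(i -> X):
  [4/5, -7/20, -1/10, -1/10] . (a_Y, a_Z, a_W, a_U) = 1/10
  [-1/5, 2/5, -1/10, -1/20] . (a_Y, a_Z, a_W, a_U) = 0
  [0, -1/20, 13/20, -1/4] . (a_Y, a_Z, a_W, a_U) = 1/10
  [0, -7/10, -1/10, 17/20] . (a_Y, a_Z, a_W, a_U) = 0

Solving yields:
  a_Y = 957/3301
  a_Z = 786/3301
  a_W = 856/3301
  a_U = 748/3301

Starting state is Y, so the absorption probability is a_Y = 957/3301.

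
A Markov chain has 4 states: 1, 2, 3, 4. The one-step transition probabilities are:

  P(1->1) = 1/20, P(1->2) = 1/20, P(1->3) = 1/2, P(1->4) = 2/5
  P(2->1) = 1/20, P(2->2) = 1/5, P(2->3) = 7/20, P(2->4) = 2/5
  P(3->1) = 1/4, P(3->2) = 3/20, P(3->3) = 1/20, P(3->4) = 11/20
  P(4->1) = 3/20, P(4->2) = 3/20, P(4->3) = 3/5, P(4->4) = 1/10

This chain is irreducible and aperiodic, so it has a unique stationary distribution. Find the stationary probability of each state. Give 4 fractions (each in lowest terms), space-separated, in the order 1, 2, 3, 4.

Answer: 2007/12890 912/6445 2283/6445 4493/12890

Derivation:
The stationary distribution satisfies pi = pi * P, i.e.:
  pi_1 = 1/20*pi_1 + 1/20*pi_2 + 1/4*pi_3 + 3/20*pi_4
  pi_2 = 1/20*pi_1 + 1/5*pi_2 + 3/20*pi_3 + 3/20*pi_4
  pi_3 = 1/2*pi_1 + 7/20*pi_2 + 1/20*pi_3 + 3/5*pi_4
  pi_4 = 2/5*pi_1 + 2/5*pi_2 + 11/20*pi_3 + 1/10*pi_4
with normalization: pi_1 + pi_2 + pi_3 + pi_4 = 1.

Using the first 3 balance equations plus normalization, the linear system A*pi = b is:
  [-19/20, 1/20, 1/4, 3/20] . pi = 0
  [1/20, -4/5, 3/20, 3/20] . pi = 0
  [1/2, 7/20, -19/20, 3/5] . pi = 0
  [1, 1, 1, 1] . pi = 1

Solving yields:
  pi_1 = 2007/12890
  pi_2 = 912/6445
  pi_3 = 2283/6445
  pi_4 = 4493/12890

Verification (pi * P):
  2007/12890*1/20 + 912/6445*1/20 + 2283/6445*1/4 + 4493/12890*3/20 = 2007/12890 = pi_1  (ok)
  2007/12890*1/20 + 912/6445*1/5 + 2283/6445*3/20 + 4493/12890*3/20 = 912/6445 = pi_2  (ok)
  2007/12890*1/2 + 912/6445*7/20 + 2283/6445*1/20 + 4493/12890*3/5 = 2283/6445 = pi_3  (ok)
  2007/12890*2/5 + 912/6445*2/5 + 2283/6445*11/20 + 4493/12890*1/10 = 4493/12890 = pi_4  (ok)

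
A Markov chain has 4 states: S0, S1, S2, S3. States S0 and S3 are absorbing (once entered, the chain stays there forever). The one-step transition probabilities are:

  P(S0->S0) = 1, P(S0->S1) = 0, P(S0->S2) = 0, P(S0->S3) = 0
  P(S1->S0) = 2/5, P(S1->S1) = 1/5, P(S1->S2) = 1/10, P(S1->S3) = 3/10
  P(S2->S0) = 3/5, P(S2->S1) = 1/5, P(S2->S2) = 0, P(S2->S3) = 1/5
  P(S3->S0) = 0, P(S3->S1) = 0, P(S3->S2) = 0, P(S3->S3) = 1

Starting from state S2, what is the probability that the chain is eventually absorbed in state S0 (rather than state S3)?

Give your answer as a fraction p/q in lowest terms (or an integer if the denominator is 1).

Let a_i = P(absorbed in S0 | start in state i).
Boundary conditions: a_S0 = 1, a_S3 = 0.
For each transient state i, a_i = sum_j P(i->j) * a_j:
  a_S1 = 2/5*a_S0 + 1/5*a_S1 + 1/10*a_S2 + 3/10*a_S3
  a_S2 = 3/5*a_S0 + 1/5*a_S1 + 0*a_S2 + 1/5*a_S3

Substituting a_S0 = 1 and a_S3 = 0, rearrange to (I - Q) a = r where r[i] = P(i -> S0):
  [4/5, -1/10] . (a_S1, a_S2) = 2/5
  [-1/5, 1] . (a_S1, a_S2) = 3/5

Solving yields:
  a_S1 = 23/39
  a_S2 = 28/39

Starting state is S2, so the absorption probability is a_S2 = 28/39.

Answer: 28/39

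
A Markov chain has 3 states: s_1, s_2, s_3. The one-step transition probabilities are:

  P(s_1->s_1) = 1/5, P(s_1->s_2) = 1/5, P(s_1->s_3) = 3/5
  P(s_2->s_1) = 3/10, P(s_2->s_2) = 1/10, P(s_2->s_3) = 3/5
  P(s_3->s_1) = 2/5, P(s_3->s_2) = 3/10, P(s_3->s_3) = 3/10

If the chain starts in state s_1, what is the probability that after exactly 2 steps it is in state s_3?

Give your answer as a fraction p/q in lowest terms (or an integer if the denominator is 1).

Answer: 21/50

Derivation:
Computing P^2 by repeated multiplication:
P^1 =
  s_1: [1/5, 1/5, 3/5]
  s_2: [3/10, 1/10, 3/5]
  s_3: [2/5, 3/10, 3/10]
P^2 =
  s_1: [17/50, 6/25, 21/50]
  s_2: [33/100, 1/4, 21/50]
  s_3: [29/100, 1/5, 51/100]

(P^2)[s_1 -> s_3] = 21/50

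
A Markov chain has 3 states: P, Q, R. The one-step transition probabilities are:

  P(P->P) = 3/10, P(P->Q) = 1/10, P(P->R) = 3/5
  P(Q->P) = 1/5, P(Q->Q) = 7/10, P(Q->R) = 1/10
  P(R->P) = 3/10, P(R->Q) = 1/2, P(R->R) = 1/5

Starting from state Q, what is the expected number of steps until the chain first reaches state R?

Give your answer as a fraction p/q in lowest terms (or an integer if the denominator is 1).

Answer: 90/19

Derivation:
Let h_i = expected steps to first reach R from state i.
Boundary: h_R = 0.
First-step equations for the other states:
  h_P = 1 + 3/10*h_P + 1/10*h_Q + 3/5*h_R
  h_Q = 1 + 1/5*h_P + 7/10*h_Q + 1/10*h_R

Substituting h_R = 0 and rearranging gives the linear system (I - Q) h = 1:
  [7/10, -1/10] . (h_P, h_Q) = 1
  [-1/5, 3/10] . (h_P, h_Q) = 1

Solving yields:
  h_P = 40/19
  h_Q = 90/19

Starting state is Q, so the expected hitting time is h_Q = 90/19.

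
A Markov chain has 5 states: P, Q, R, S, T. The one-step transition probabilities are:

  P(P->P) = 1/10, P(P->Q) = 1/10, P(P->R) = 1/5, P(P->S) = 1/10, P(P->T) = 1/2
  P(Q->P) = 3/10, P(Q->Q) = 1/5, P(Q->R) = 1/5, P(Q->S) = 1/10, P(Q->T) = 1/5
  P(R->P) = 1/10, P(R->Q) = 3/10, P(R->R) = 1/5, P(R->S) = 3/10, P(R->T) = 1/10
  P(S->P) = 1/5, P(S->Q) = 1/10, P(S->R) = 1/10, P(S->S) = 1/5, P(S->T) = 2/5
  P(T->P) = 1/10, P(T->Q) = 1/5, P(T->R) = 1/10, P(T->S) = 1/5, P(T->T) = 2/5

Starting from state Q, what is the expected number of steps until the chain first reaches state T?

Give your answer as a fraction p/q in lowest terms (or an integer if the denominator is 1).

Let h_i = expected steps to first reach T from state i.
Boundary: h_T = 0.
First-step equations for the other states:
  h_P = 1 + 1/10*h_P + 1/10*h_Q + 1/5*h_R + 1/10*h_S + 1/2*h_T
  h_Q = 1 + 3/10*h_P + 1/5*h_Q + 1/5*h_R + 1/10*h_S + 1/5*h_T
  h_R = 1 + 1/10*h_P + 3/10*h_Q + 1/5*h_R + 3/10*h_S + 1/10*h_T
  h_S = 1 + 1/5*h_P + 1/10*h_Q + 1/10*h_R + 1/5*h_S + 2/5*h_T

Substituting h_T = 0 and rearranging gives the linear system (I - Q) h = 1:
  [9/10, -1/10, -1/5, -1/10] . (h_P, h_Q, h_R, h_S) = 1
  [-3/10, 4/5, -1/5, -1/10] . (h_P, h_Q, h_R, h_S) = 1
  [-1/10, -3/10, 4/5, -3/10] . (h_P, h_Q, h_R, h_S) = 1
  [-1/5, -1/10, -1/10, 4/5] . (h_P, h_Q, h_R, h_S) = 1

Solving yields:
  h_P = 115/42
  h_Q = 230/63
  h_R = 85/21
  h_S = 365/126

Starting state is Q, so the expected hitting time is h_Q = 230/63.

Answer: 230/63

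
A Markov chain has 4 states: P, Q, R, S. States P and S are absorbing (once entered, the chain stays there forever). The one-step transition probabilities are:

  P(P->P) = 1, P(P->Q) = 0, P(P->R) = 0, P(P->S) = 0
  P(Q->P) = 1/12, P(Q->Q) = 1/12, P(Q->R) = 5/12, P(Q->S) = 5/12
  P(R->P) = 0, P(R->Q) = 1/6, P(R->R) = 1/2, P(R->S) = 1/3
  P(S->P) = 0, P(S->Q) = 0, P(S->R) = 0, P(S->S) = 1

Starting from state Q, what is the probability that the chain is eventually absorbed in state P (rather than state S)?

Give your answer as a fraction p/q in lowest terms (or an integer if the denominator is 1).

Let a_i = P(absorbed in P | start in state i).
Boundary conditions: a_P = 1, a_S = 0.
For each transient state i, a_i = sum_j P(i->j) * a_j:
  a_Q = 1/12*a_P + 1/12*a_Q + 5/12*a_R + 5/12*a_S
  a_R = 0*a_P + 1/6*a_Q + 1/2*a_R + 1/3*a_S

Substituting a_P = 1 and a_S = 0, rearrange to (I - Q) a = r where r[i] = P(i -> P):
  [11/12, -5/12] . (a_Q, a_R) = 1/12
  [-1/6, 1/2] . (a_Q, a_R) = 0

Solving yields:
  a_Q = 3/28
  a_R = 1/28

Starting state is Q, so the absorption probability is a_Q = 3/28.

Answer: 3/28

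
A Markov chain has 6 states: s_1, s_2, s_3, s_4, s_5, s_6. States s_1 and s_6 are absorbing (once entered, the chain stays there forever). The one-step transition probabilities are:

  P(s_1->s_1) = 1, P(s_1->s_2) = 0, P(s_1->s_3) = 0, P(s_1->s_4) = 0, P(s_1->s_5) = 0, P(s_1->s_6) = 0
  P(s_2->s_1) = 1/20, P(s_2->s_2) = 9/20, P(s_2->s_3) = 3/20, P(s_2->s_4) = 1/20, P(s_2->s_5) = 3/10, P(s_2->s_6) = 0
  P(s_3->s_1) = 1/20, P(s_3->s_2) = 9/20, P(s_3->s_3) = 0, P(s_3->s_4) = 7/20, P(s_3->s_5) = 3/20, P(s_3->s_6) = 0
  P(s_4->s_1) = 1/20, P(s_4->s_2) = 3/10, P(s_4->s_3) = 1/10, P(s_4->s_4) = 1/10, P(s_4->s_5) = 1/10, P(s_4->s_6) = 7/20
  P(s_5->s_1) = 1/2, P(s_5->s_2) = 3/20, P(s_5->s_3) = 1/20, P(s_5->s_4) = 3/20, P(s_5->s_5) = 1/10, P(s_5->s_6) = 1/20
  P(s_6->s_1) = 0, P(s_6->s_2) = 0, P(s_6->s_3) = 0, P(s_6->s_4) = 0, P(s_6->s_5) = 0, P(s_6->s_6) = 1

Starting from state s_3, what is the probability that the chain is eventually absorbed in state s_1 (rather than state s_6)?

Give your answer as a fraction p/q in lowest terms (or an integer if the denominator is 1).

Let a_i = P(absorbed in s_1 | start in state i).
Boundary conditions: a_s_1 = 1, a_s_6 = 0.
For each transient state i, a_i = sum_j P(i->j) * a_j:
  a_s_2 = 1/20*a_s_1 + 9/20*a_s_2 + 3/20*a_s_3 + 1/20*a_s_4 + 3/10*a_s_5 + 0*a_s_6
  a_s_3 = 1/20*a_s_1 + 9/20*a_s_2 + 0*a_s_3 + 7/20*a_s_4 + 3/20*a_s_5 + 0*a_s_6
  a_s_4 = 1/20*a_s_1 + 3/10*a_s_2 + 1/10*a_s_3 + 1/10*a_s_4 + 1/10*a_s_5 + 7/20*a_s_6
  a_s_5 = 1/2*a_s_1 + 3/20*a_s_2 + 1/20*a_s_3 + 3/20*a_s_4 + 1/10*a_s_5 + 1/20*a_s_6

Substituting a_s_1 = 1 and a_s_6 = 0, rearrange to (I - Q) a = r where r[i] = P(i -> s_1):
  [11/20, -3/20, -1/20, -3/10] . (a_s_2, a_s_3, a_s_4, a_s_5) = 1/20
  [-9/20, 1, -7/20, -3/20] . (a_s_2, a_s_3, a_s_4, a_s_5) = 1/20
  [-3/10, -1/10, 9/10, -1/10] . (a_s_2, a_s_3, a_s_4, a_s_5) = 1/20
  [-3/20, -1/20, -3/20, 9/10] . (a_s_2, a_s_3, a_s_4, a_s_5) = 1/2

Solving yields:
  a_s_2 = 15791/21028
  a_s_3 = 3530/5257
  a_s_4 = 9861/21028
  a_s_5 = 8371/10514

Starting state is s_3, so the absorption probability is a_s_3 = 3530/5257.

Answer: 3530/5257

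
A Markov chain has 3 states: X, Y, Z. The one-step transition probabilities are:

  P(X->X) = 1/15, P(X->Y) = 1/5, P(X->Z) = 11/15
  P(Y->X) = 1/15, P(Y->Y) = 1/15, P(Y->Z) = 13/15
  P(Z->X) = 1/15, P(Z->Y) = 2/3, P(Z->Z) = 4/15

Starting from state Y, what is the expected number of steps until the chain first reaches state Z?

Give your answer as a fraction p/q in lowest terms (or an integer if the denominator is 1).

Answer: 225/193

Derivation:
Let h_i = expected steps to first reach Z from state i.
Boundary: h_Z = 0.
First-step equations for the other states:
  h_X = 1 + 1/15*h_X + 1/5*h_Y + 11/15*h_Z
  h_Y = 1 + 1/15*h_X + 1/15*h_Y + 13/15*h_Z

Substituting h_Z = 0 and rearranging gives the linear system (I - Q) h = 1:
  [14/15, -1/5] . (h_X, h_Y) = 1
  [-1/15, 14/15] . (h_X, h_Y) = 1

Solving yields:
  h_X = 255/193
  h_Y = 225/193

Starting state is Y, so the expected hitting time is h_Y = 225/193.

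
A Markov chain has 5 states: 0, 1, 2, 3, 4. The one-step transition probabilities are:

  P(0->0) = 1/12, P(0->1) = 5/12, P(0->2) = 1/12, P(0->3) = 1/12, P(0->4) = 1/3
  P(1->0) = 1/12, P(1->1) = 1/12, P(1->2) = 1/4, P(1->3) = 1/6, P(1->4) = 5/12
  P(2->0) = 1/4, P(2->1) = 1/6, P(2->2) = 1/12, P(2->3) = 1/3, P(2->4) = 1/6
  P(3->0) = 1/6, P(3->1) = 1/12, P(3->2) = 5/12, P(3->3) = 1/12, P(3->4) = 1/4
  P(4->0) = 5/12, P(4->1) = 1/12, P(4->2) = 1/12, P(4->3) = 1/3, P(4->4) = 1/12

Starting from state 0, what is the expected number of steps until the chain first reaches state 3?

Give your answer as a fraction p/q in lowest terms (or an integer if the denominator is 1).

Let h_i = expected steps to first reach 3 from state i.
Boundary: h_3 = 0.
First-step equations for the other states:
  h_0 = 1 + 1/12*h_0 + 5/12*h_1 + 1/12*h_2 + 1/12*h_3 + 1/3*h_4
  h_1 = 1 + 1/12*h_0 + 1/12*h_1 + 1/4*h_2 + 1/6*h_3 + 5/12*h_4
  h_2 = 1 + 1/4*h_0 + 1/6*h_1 + 1/12*h_2 + 1/3*h_3 + 1/6*h_4
  h_4 = 1 + 5/12*h_0 + 1/12*h_1 + 1/12*h_2 + 1/3*h_3 + 1/12*h_4

Substituting h_3 = 0 and rearranging gives the linear system (I - Q) h = 1:
  [11/12, -5/12, -1/12, -1/3] . (h_0, h_1, h_2, h_4) = 1
  [-1/12, 11/12, -1/4, -5/12] . (h_0, h_1, h_2, h_4) = 1
  [-1/4, -1/6, 11/12, -1/6] . (h_0, h_1, h_2, h_4) = 1
  [-5/12, -1/12, -1/12, 11/12] . (h_0, h_1, h_2, h_4) = 1

Solving yields:
  h_0 = 18012/3575
  h_1 = 16248/3575
  h_2 = 14472/3575
  h_4 = 2976/715

Starting state is 0, so the expected hitting time is h_0 = 18012/3575.

Answer: 18012/3575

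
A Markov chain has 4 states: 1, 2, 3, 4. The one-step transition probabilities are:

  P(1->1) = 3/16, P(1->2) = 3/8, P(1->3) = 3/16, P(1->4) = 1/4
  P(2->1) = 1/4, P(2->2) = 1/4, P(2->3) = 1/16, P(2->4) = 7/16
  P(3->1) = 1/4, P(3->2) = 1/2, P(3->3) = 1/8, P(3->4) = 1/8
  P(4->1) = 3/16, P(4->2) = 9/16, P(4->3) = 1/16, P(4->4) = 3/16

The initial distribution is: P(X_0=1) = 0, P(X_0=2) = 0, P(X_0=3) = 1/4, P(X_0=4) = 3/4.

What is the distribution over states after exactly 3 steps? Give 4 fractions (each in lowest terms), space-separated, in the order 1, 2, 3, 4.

Answer: 881/4096 415/1024 1583/16384 4637/16384

Derivation:
Propagating the distribution step by step (d_{t+1} = d_t * P):
d_0 = (1=0, 2=0, 3=1/4, 4=3/4)
  d_1[1] = 0*3/16 + 0*1/4 + 1/4*1/4 + 3/4*3/16 = 13/64
  d_1[2] = 0*3/8 + 0*1/4 + 1/4*1/2 + 3/4*9/16 = 35/64
  d_1[3] = 0*3/16 + 0*1/16 + 1/4*1/8 + 3/4*1/16 = 5/64
  d_1[4] = 0*1/4 + 0*7/16 + 1/4*1/8 + 3/4*3/16 = 11/64
d_1 = (1=13/64, 2=35/64, 3=5/64, 4=11/64)
  d_2[1] = 13/64*3/16 + 35/64*1/4 + 5/64*1/4 + 11/64*3/16 = 29/128
  d_2[2] = 13/64*3/8 + 35/64*1/4 + 5/64*1/2 + 11/64*9/16 = 357/1024
  d_2[3] = 13/64*3/16 + 35/64*1/16 + 5/64*1/8 + 11/64*1/16 = 95/1024
  d_2[4] = 13/64*1/4 + 35/64*7/16 + 5/64*1/8 + 11/64*3/16 = 85/256
d_2 = (1=29/128, 2=357/1024, 3=95/1024, 4=85/256)
  d_3[1] = 29/128*3/16 + 357/1024*1/4 + 95/1024*1/4 + 85/256*3/16 = 881/4096
  d_3[2] = 29/128*3/8 + 357/1024*1/4 + 95/1024*1/2 + 85/256*9/16 = 415/1024
  d_3[3] = 29/128*3/16 + 357/1024*1/16 + 95/1024*1/8 + 85/256*1/16 = 1583/16384
  d_3[4] = 29/128*1/4 + 357/1024*7/16 + 95/1024*1/8 + 85/256*3/16 = 4637/16384
d_3 = (1=881/4096, 2=415/1024, 3=1583/16384, 4=4637/16384)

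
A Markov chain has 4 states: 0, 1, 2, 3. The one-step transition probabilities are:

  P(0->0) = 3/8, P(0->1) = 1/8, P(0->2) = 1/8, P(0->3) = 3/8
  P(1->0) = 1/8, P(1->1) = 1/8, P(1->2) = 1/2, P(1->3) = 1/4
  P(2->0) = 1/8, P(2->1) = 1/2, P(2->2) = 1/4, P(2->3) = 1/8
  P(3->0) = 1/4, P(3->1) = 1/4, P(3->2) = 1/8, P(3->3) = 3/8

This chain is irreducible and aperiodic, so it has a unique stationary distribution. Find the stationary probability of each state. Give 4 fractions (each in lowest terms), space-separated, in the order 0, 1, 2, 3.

Answer: 83/389 99/389 98/389 109/389

Derivation:
The stationary distribution satisfies pi = pi * P, i.e.:
  pi_0 = 3/8*pi_0 + 1/8*pi_1 + 1/8*pi_2 + 1/4*pi_3
  pi_1 = 1/8*pi_0 + 1/8*pi_1 + 1/2*pi_2 + 1/4*pi_3
  pi_2 = 1/8*pi_0 + 1/2*pi_1 + 1/4*pi_2 + 1/8*pi_3
  pi_3 = 3/8*pi_0 + 1/4*pi_1 + 1/8*pi_2 + 3/8*pi_3
with normalization: pi_0 + pi_1 + pi_2 + pi_3 = 1.

Using the first 3 balance equations plus normalization, the linear system A*pi = b is:
  [-5/8, 1/8, 1/8, 1/4] . pi = 0
  [1/8, -7/8, 1/2, 1/4] . pi = 0
  [1/8, 1/2, -3/4, 1/8] . pi = 0
  [1, 1, 1, 1] . pi = 1

Solving yields:
  pi_0 = 83/389
  pi_1 = 99/389
  pi_2 = 98/389
  pi_3 = 109/389

Verification (pi * P):
  83/389*3/8 + 99/389*1/8 + 98/389*1/8 + 109/389*1/4 = 83/389 = pi_0  (ok)
  83/389*1/8 + 99/389*1/8 + 98/389*1/2 + 109/389*1/4 = 99/389 = pi_1  (ok)
  83/389*1/8 + 99/389*1/2 + 98/389*1/4 + 109/389*1/8 = 98/389 = pi_2  (ok)
  83/389*3/8 + 99/389*1/4 + 98/389*1/8 + 109/389*3/8 = 109/389 = pi_3  (ok)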